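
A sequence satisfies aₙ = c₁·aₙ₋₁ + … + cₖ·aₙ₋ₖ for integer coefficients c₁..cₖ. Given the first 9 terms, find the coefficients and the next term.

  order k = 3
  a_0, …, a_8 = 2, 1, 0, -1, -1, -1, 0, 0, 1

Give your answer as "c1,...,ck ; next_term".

0,1,-1 ; 0

  a_3 = 0·0 + 1·1 + -1·2 = -1
  a_4 = 0·-1 + 1·0 + -1·1 = -1
  a_5 = 0·-1 + 1·-1 + -1·0 = -1
  a_6 = 0·-1 + 1·-1 + -1·-1 = 0
  a_7 = 0·0 + 1·-1 + -1·-1 = 0
  a_8 = 0·0 + 1·0 + -1·-1 = 1
  a_9 = 0·1 + 1·0 + -1·0 = 0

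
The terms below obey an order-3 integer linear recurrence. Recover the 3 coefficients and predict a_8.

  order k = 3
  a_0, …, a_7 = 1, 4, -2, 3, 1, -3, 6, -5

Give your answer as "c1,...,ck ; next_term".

-1,0,1 ; 2

  a_3 = -1·-2 + 0·4 + 1·1 = 3
  a_4 = -1·3 + 0·-2 + 1·4 = 1
  a_5 = -1·1 + 0·3 + 1·-2 = -3
  a_6 = -1·-3 + 0·1 + 1·3 = 6
  a_7 = -1·6 + 0·-3 + 1·1 = -5
  a_8 = -1·-5 + 0·6 + 1·-3 = 2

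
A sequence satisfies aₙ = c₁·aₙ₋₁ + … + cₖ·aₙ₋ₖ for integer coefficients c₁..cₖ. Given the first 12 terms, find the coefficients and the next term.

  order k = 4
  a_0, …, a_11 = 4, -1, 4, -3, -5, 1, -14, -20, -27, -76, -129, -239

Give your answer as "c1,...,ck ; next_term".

  a_4 = 1·-3 + 1·4 + 2·-1 + -1·4 = -5
  a_5 = 1·-5 + 1·-3 + 2·4 + -1·-1 = 1
  a_6 = 1·1 + 1·-5 + 2·-3 + -1·4 = -14
  a_7 = 1·-14 + 1·1 + 2·-5 + -1·-3 = -20
  a_8 = 1·-20 + 1·-14 + 2·1 + -1·-5 = -27
  a_9 = 1·-27 + 1·-20 + 2·-14 + -1·1 = -76
  a_10 = 1·-76 + 1·-27 + 2·-20 + -1·-14 = -129
  a_11 = 1·-129 + 1·-76 + 2·-27 + -1·-20 = -239
  a_12 = 1·-239 + 1·-129 + 2·-76 + -1·-27 = -493

1,1,2,-1 ; -493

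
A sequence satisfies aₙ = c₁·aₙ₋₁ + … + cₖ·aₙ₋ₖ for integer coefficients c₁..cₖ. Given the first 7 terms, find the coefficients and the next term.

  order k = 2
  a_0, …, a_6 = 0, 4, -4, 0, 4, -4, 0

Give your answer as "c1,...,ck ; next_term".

-1,-1 ; 4

  a_2 = -1·4 + -1·0 = -4
  a_3 = -1·-4 + -1·4 = 0
  a_4 = -1·0 + -1·-4 = 4
  a_5 = -1·4 + -1·0 = -4
  a_6 = -1·-4 + -1·4 = 0
  a_7 = -1·0 + -1·-4 = 4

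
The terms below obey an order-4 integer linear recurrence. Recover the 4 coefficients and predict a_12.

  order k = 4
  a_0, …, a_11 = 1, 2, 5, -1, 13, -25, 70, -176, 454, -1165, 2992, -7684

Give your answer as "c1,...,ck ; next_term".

-2,2,1,-1 ; 19733

  a_4 = -2·-1 + 2·5 + 1·2 + -1·1 = 13
  a_5 = -2·13 + 2·-1 + 1·5 + -1·2 = -25
  a_6 = -2·-25 + 2·13 + 1·-1 + -1·5 = 70
  a_7 = -2·70 + 2·-25 + 1·13 + -1·-1 = -176
  a_8 = -2·-176 + 2·70 + 1·-25 + -1·13 = 454
  a_9 = -2·454 + 2·-176 + 1·70 + -1·-25 = -1165
  a_10 = -2·-1165 + 2·454 + 1·-176 + -1·70 = 2992
  a_11 = -2·2992 + 2·-1165 + 1·454 + -1·-176 = -7684
  a_12 = -2·-7684 + 2·2992 + 1·-1165 + -1·454 = 19733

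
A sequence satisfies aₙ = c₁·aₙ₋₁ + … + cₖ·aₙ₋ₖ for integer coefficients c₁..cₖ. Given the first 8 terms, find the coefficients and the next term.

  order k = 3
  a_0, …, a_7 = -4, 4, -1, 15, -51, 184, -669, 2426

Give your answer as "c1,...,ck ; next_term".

-3,2,-1 ; -8800

  a_3 = -3·-1 + 2·4 + -1·-4 = 15
  a_4 = -3·15 + 2·-1 + -1·4 = -51
  a_5 = -3·-51 + 2·15 + -1·-1 = 184
  a_6 = -3·184 + 2·-51 + -1·15 = -669
  a_7 = -3·-669 + 2·184 + -1·-51 = 2426
  a_8 = -3·2426 + 2·-669 + -1·184 = -8800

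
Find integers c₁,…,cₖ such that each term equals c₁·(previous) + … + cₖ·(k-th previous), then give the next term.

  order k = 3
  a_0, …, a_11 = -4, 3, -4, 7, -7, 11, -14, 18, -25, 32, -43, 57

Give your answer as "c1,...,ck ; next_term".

  a_3 = 0·-4 + 1·3 + -1·-4 = 7
  a_4 = 0·7 + 1·-4 + -1·3 = -7
  a_5 = 0·-7 + 1·7 + -1·-4 = 11
  a_6 = 0·11 + 1·-7 + -1·7 = -14
  a_7 = 0·-14 + 1·11 + -1·-7 = 18
  a_8 = 0·18 + 1·-14 + -1·11 = -25
  a_9 = 0·-25 + 1·18 + -1·-14 = 32
  a_10 = 0·32 + 1·-25 + -1·18 = -43
  a_11 = 0·-43 + 1·32 + -1·-25 = 57
  a_12 = 0·57 + 1·-43 + -1·32 = -75

0,1,-1 ; -75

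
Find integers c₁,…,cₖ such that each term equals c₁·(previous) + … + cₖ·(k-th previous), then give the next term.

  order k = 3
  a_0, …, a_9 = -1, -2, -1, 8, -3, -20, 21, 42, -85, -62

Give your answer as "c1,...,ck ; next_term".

  a_3 = -1·-1 + -3·-2 + -1·-1 = 8
  a_4 = -1·8 + -3·-1 + -1·-2 = -3
  a_5 = -1·-3 + -3·8 + -1·-1 = -20
  a_6 = -1·-20 + -3·-3 + -1·8 = 21
  a_7 = -1·21 + -3·-20 + -1·-3 = 42
  a_8 = -1·42 + -3·21 + -1·-20 = -85
  a_9 = -1·-85 + -3·42 + -1·21 = -62
  a_10 = -1·-62 + -3·-85 + -1·42 = 275

-1,-3,-1 ; 275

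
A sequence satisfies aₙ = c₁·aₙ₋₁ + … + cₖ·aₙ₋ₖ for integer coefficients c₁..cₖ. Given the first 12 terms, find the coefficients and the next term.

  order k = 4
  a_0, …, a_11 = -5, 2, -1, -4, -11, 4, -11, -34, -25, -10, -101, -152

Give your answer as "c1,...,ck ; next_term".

0,0,2,3 ; -95

  a_4 = 0·-4 + 0·-1 + 2·2 + 3·-5 = -11
  a_5 = 0·-11 + 0·-4 + 2·-1 + 3·2 = 4
  a_6 = 0·4 + 0·-11 + 2·-4 + 3·-1 = -11
  a_7 = 0·-11 + 0·4 + 2·-11 + 3·-4 = -34
  a_8 = 0·-34 + 0·-11 + 2·4 + 3·-11 = -25
  a_9 = 0·-25 + 0·-34 + 2·-11 + 3·4 = -10
  a_10 = 0·-10 + 0·-25 + 2·-34 + 3·-11 = -101
  a_11 = 0·-101 + 0·-10 + 2·-25 + 3·-34 = -152
  a_12 = 0·-152 + 0·-101 + 2·-10 + 3·-25 = -95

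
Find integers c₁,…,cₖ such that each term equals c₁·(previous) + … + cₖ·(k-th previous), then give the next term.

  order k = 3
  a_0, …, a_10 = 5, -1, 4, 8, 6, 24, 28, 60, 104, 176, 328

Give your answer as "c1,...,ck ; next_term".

0,2,2 ; 560

  a_3 = 0·4 + 2·-1 + 2·5 = 8
  a_4 = 0·8 + 2·4 + 2·-1 = 6
  a_5 = 0·6 + 2·8 + 2·4 = 24
  a_6 = 0·24 + 2·6 + 2·8 = 28
  a_7 = 0·28 + 2·24 + 2·6 = 60
  a_8 = 0·60 + 2·28 + 2·24 = 104
  a_9 = 0·104 + 2·60 + 2·28 = 176
  a_10 = 0·176 + 2·104 + 2·60 = 328
  a_11 = 0·328 + 2·176 + 2·104 = 560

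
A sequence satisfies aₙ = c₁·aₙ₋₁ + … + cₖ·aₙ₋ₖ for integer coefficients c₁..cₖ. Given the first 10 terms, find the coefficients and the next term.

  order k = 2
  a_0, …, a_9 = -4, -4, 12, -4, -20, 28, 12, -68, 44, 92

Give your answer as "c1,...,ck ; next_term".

  a_2 = -1·-4 + -2·-4 = 12
  a_3 = -1·12 + -2·-4 = -4
  a_4 = -1·-4 + -2·12 = -20
  a_5 = -1·-20 + -2·-4 = 28
  a_6 = -1·28 + -2·-20 = 12
  a_7 = -1·12 + -2·28 = -68
  a_8 = -1·-68 + -2·12 = 44
  a_9 = -1·44 + -2·-68 = 92
  a_10 = -1·92 + -2·44 = -180

-1,-2 ; -180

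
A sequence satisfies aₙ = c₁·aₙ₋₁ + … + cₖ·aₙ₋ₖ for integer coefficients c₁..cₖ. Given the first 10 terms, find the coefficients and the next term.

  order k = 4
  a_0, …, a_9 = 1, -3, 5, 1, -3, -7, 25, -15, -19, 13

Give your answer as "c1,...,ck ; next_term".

-1,-1,0,3 ; 81

  a_4 = -1·1 + -1·5 + 0·-3 + 3·1 = -3
  a_5 = -1·-3 + -1·1 + 0·5 + 3·-3 = -7
  a_6 = -1·-7 + -1·-3 + 0·1 + 3·5 = 25
  a_7 = -1·25 + -1·-7 + 0·-3 + 3·1 = -15
  a_8 = -1·-15 + -1·25 + 0·-7 + 3·-3 = -19
  a_9 = -1·-19 + -1·-15 + 0·25 + 3·-7 = 13
  a_10 = -1·13 + -1·-19 + 0·-15 + 3·25 = 81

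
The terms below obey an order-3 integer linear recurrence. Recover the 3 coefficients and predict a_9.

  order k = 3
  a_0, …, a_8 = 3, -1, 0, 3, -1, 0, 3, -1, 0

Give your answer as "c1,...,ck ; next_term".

  a_3 = 0·0 + 0·-1 + 1·3 = 3
  a_4 = 0·3 + 0·0 + 1·-1 = -1
  a_5 = 0·-1 + 0·3 + 1·0 = 0
  a_6 = 0·0 + 0·-1 + 1·3 = 3
  a_7 = 0·3 + 0·0 + 1·-1 = -1
  a_8 = 0·-1 + 0·3 + 1·0 = 0
  a_9 = 0·0 + 0·-1 + 1·3 = 3

0,0,1 ; 3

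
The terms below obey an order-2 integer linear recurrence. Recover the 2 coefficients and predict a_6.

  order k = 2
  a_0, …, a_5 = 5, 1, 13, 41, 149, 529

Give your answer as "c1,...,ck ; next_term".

3,2 ; 1885

  a_2 = 3·1 + 2·5 = 13
  a_3 = 3·13 + 2·1 = 41
  a_4 = 3·41 + 2·13 = 149
  a_5 = 3·149 + 2·41 = 529
  a_6 = 3·529 + 2·149 = 1885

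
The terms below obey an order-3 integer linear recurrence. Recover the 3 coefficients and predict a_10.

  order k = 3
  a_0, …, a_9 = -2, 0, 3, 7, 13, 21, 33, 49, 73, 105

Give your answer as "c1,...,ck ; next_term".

1,2,-2 ; 153

  a_3 = 1·3 + 2·0 + -2·-2 = 7
  a_4 = 1·7 + 2·3 + -2·0 = 13
  a_5 = 1·13 + 2·7 + -2·3 = 21
  a_6 = 1·21 + 2·13 + -2·7 = 33
  a_7 = 1·33 + 2·21 + -2·13 = 49
  a_8 = 1·49 + 2·33 + -2·21 = 73
  a_9 = 1·73 + 2·49 + -2·33 = 105
  a_10 = 1·105 + 2·73 + -2·49 = 153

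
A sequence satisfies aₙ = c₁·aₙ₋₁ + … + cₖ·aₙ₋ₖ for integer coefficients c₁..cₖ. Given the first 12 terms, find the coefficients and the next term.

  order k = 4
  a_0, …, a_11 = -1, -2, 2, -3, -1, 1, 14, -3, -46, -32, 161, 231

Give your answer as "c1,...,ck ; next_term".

0,-3,-3,1 ; -433

  a_4 = 0·-3 + -3·2 + -3·-2 + 1·-1 = -1
  a_5 = 0·-1 + -3·-3 + -3·2 + 1·-2 = 1
  a_6 = 0·1 + -3·-1 + -3·-3 + 1·2 = 14
  a_7 = 0·14 + -3·1 + -3·-1 + 1·-3 = -3
  a_8 = 0·-3 + -3·14 + -3·1 + 1·-1 = -46
  a_9 = 0·-46 + -3·-3 + -3·14 + 1·1 = -32
  a_10 = 0·-32 + -3·-46 + -3·-3 + 1·14 = 161
  a_11 = 0·161 + -3·-32 + -3·-46 + 1·-3 = 231
  a_12 = 0·231 + -3·161 + -3·-32 + 1·-46 = -433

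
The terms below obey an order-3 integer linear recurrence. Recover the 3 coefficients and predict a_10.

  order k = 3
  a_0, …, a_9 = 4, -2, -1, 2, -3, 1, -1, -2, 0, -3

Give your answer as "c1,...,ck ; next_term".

  a_3 = 0·-1 + 1·-2 + 1·4 = 2
  a_4 = 0·2 + 1·-1 + 1·-2 = -3
  a_5 = 0·-3 + 1·2 + 1·-1 = 1
  a_6 = 0·1 + 1·-3 + 1·2 = -1
  a_7 = 0·-1 + 1·1 + 1·-3 = -2
  a_8 = 0·-2 + 1·-1 + 1·1 = 0
  a_9 = 0·0 + 1·-2 + 1·-1 = -3
  a_10 = 0·-3 + 1·0 + 1·-2 = -2

0,1,1 ; -2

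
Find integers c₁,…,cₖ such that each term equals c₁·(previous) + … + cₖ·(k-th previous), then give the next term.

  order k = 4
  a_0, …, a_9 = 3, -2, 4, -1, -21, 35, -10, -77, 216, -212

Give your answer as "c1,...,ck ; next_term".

-1,-2,1,-4 ; -257

  a_4 = -1·-1 + -2·4 + 1·-2 + -4·3 = -21
  a_5 = -1·-21 + -2·-1 + 1·4 + -4·-2 = 35
  a_6 = -1·35 + -2·-21 + 1·-1 + -4·4 = -10
  a_7 = -1·-10 + -2·35 + 1·-21 + -4·-1 = -77
  a_8 = -1·-77 + -2·-10 + 1·35 + -4·-21 = 216
  a_9 = -1·216 + -2·-77 + 1·-10 + -4·35 = -212
  a_10 = -1·-212 + -2·216 + 1·-77 + -4·-10 = -257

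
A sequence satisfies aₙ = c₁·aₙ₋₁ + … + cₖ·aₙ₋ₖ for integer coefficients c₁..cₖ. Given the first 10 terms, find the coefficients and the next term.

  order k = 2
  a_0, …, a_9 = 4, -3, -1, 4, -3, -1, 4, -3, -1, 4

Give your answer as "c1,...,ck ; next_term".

  a_2 = -1·-3 + -1·4 = -1
  a_3 = -1·-1 + -1·-3 = 4
  a_4 = -1·4 + -1·-1 = -3
  a_5 = -1·-3 + -1·4 = -1
  a_6 = -1·-1 + -1·-3 = 4
  a_7 = -1·4 + -1·-1 = -3
  a_8 = -1·-3 + -1·4 = -1
  a_9 = -1·-1 + -1·-3 = 4
  a_10 = -1·4 + -1·-1 = -3

-1,-1 ; -3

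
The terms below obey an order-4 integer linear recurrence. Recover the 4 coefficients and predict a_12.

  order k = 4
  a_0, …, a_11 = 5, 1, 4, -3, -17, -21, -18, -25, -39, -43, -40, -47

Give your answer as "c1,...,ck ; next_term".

  a_4 = 2·-3 + -2·4 + 2·1 + -1·5 = -17
  a_5 = 2·-17 + -2·-3 + 2·4 + -1·1 = -21
  a_6 = 2·-21 + -2·-17 + 2·-3 + -1·4 = -18
  a_7 = 2·-18 + -2·-21 + 2·-17 + -1·-3 = -25
  a_8 = 2·-25 + -2·-18 + 2·-21 + -1·-17 = -39
  a_9 = 2·-39 + -2·-25 + 2·-18 + -1·-21 = -43
  a_10 = 2·-43 + -2·-39 + 2·-25 + -1·-18 = -40
  a_11 = 2·-40 + -2·-43 + 2·-39 + -1·-25 = -47
  a_12 = 2·-47 + -2·-40 + 2·-43 + -1·-39 = -61

2,-2,2,-1 ; -61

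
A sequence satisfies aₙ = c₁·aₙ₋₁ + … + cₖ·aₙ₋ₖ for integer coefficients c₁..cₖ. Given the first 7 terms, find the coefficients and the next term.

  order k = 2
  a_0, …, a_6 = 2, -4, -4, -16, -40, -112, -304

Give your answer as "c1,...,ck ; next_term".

2,2 ; -832

  a_2 = 2·-4 + 2·2 = -4
  a_3 = 2·-4 + 2·-4 = -16
  a_4 = 2·-16 + 2·-4 = -40
  a_5 = 2·-40 + 2·-16 = -112
  a_6 = 2·-112 + 2·-40 = -304
  a_7 = 2·-304 + 2·-112 = -832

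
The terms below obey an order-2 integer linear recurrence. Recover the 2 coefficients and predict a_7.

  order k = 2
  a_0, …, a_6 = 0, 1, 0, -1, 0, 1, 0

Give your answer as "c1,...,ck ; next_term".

0,-1 ; -1

  a_2 = 0·1 + -1·0 = 0
  a_3 = 0·0 + -1·1 = -1
  a_4 = 0·-1 + -1·0 = 0
  a_5 = 0·0 + -1·-1 = 1
  a_6 = 0·1 + -1·0 = 0
  a_7 = 0·0 + -1·1 = -1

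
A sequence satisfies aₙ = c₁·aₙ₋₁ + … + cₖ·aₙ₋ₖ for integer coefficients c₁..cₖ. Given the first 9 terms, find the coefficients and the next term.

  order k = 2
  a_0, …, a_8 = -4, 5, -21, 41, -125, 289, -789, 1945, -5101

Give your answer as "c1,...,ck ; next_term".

-1,4 ; 12881

  a_2 = -1·5 + 4·-4 = -21
  a_3 = -1·-21 + 4·5 = 41
  a_4 = -1·41 + 4·-21 = -125
  a_5 = -1·-125 + 4·41 = 289
  a_6 = -1·289 + 4·-125 = -789
  a_7 = -1·-789 + 4·289 = 1945
  a_8 = -1·1945 + 4·-789 = -5101
  a_9 = -1·-5101 + 4·1945 = 12881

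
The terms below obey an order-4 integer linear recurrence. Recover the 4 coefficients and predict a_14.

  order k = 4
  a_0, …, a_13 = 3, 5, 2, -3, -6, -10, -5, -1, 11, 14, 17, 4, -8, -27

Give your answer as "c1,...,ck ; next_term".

  a_4 = 0·-3 + 1·2 + -1·5 + -1·3 = -6
  a_5 = 0·-6 + 1·-3 + -1·2 + -1·5 = -10
  a_6 = 0·-10 + 1·-6 + -1·-3 + -1·2 = -5
  a_7 = 0·-5 + 1·-10 + -1·-6 + -1·-3 = -1
  a_8 = 0·-1 + 1·-5 + -1·-10 + -1·-6 = 11
  a_9 = 0·11 + 1·-1 + -1·-5 + -1·-10 = 14
  a_10 = 0·14 + 1·11 + -1·-1 + -1·-5 = 17
  a_11 = 0·17 + 1·14 + -1·11 + -1·-1 = 4
  a_12 = 0·4 + 1·17 + -1·14 + -1·11 = -8
  a_13 = 0·-8 + 1·4 + -1·17 + -1·14 = -27
  a_14 = 0·-27 + 1·-8 + -1·4 + -1·17 = -29

0,1,-1,-1 ; -29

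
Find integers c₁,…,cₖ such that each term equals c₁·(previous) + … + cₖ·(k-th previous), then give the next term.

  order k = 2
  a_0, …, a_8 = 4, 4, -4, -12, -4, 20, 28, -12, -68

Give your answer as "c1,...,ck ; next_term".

  a_2 = 1·4 + -2·4 = -4
  a_3 = 1·-4 + -2·4 = -12
  a_4 = 1·-12 + -2·-4 = -4
  a_5 = 1·-4 + -2·-12 = 20
  a_6 = 1·20 + -2·-4 = 28
  a_7 = 1·28 + -2·20 = -12
  a_8 = 1·-12 + -2·28 = -68
  a_9 = 1·-68 + -2·-12 = -44

1,-2 ; -44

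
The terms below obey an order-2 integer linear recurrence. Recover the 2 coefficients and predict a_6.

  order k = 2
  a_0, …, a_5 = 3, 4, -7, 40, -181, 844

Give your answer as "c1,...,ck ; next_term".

  a_2 = -4·4 + 3·3 = -7
  a_3 = -4·-7 + 3·4 = 40
  a_4 = -4·40 + 3·-7 = -181
  a_5 = -4·-181 + 3·40 = 844
  a_6 = -4·844 + 3·-181 = -3919

-4,3 ; -3919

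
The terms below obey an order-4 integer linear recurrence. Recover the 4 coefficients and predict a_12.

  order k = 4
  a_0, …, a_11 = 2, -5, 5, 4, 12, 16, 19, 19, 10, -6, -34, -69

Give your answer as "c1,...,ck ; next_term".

1,1,-1,-1 ; -107

  a_4 = 1·4 + 1·5 + -1·-5 + -1·2 = 12
  a_5 = 1·12 + 1·4 + -1·5 + -1·-5 = 16
  a_6 = 1·16 + 1·12 + -1·4 + -1·5 = 19
  a_7 = 1·19 + 1·16 + -1·12 + -1·4 = 19
  a_8 = 1·19 + 1·19 + -1·16 + -1·12 = 10
  a_9 = 1·10 + 1·19 + -1·19 + -1·16 = -6
  a_10 = 1·-6 + 1·10 + -1·19 + -1·19 = -34
  a_11 = 1·-34 + 1·-6 + -1·10 + -1·19 = -69
  a_12 = 1·-69 + 1·-34 + -1·-6 + -1·10 = -107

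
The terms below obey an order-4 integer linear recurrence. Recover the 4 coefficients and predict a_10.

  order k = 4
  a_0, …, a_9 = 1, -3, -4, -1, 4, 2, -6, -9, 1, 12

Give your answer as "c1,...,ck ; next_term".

1,-1,0,1 ; 5

  a_4 = 1·-1 + -1·-4 + 0·-3 + 1·1 = 4
  a_5 = 1·4 + -1·-1 + 0·-4 + 1·-3 = 2
  a_6 = 1·2 + -1·4 + 0·-1 + 1·-4 = -6
  a_7 = 1·-6 + -1·2 + 0·4 + 1·-1 = -9
  a_8 = 1·-9 + -1·-6 + 0·2 + 1·4 = 1
  a_9 = 1·1 + -1·-9 + 0·-6 + 1·2 = 12
  a_10 = 1·12 + -1·1 + 0·-9 + 1·-6 = 5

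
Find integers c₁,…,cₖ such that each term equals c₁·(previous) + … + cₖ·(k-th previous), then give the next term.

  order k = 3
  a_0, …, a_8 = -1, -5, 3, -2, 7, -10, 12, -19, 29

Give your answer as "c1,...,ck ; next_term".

-1,0,-1 ; -41

  a_3 = -1·3 + 0·-5 + -1·-1 = -2
  a_4 = -1·-2 + 0·3 + -1·-5 = 7
  a_5 = -1·7 + 0·-2 + -1·3 = -10
  a_6 = -1·-10 + 0·7 + -1·-2 = 12
  a_7 = -1·12 + 0·-10 + -1·7 = -19
  a_8 = -1·-19 + 0·12 + -1·-10 = 29
  a_9 = -1·29 + 0·-19 + -1·12 = -41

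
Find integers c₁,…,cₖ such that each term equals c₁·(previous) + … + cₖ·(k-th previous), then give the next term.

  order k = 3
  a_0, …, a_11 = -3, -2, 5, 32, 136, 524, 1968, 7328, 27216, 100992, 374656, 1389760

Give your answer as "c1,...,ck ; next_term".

4,0,-4 ; 5155072

  a_3 = 4·5 + 0·-2 + -4·-3 = 32
  a_4 = 4·32 + 0·5 + -4·-2 = 136
  a_5 = 4·136 + 0·32 + -4·5 = 524
  a_6 = 4·524 + 0·136 + -4·32 = 1968
  a_7 = 4·1968 + 0·524 + -4·136 = 7328
  a_8 = 4·7328 + 0·1968 + -4·524 = 27216
  a_9 = 4·27216 + 0·7328 + -4·1968 = 100992
  a_10 = 4·100992 + 0·27216 + -4·7328 = 374656
  a_11 = 4·374656 + 0·100992 + -4·27216 = 1389760
  a_12 = 4·1389760 + 0·374656 + -4·100992 = 5155072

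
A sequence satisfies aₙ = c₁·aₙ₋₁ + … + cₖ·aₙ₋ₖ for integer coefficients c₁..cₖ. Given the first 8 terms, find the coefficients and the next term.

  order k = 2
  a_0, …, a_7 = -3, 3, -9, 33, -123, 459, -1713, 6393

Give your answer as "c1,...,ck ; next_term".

-4,-1 ; -23859

  a_2 = -4·3 + -1·-3 = -9
  a_3 = -4·-9 + -1·3 = 33
  a_4 = -4·33 + -1·-9 = -123
  a_5 = -4·-123 + -1·33 = 459
  a_6 = -4·459 + -1·-123 = -1713
  a_7 = -4·-1713 + -1·459 = 6393
  a_8 = -4·6393 + -1·-1713 = -23859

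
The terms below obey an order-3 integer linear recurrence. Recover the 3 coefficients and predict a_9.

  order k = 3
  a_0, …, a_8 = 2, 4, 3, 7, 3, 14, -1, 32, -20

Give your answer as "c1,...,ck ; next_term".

-1,2,1 ; 83

  a_3 = -1·3 + 2·4 + 1·2 = 7
  a_4 = -1·7 + 2·3 + 1·4 = 3
  a_5 = -1·3 + 2·7 + 1·3 = 14
  a_6 = -1·14 + 2·3 + 1·7 = -1
  a_7 = -1·-1 + 2·14 + 1·3 = 32
  a_8 = -1·32 + 2·-1 + 1·14 = -20
  a_9 = -1·-20 + 2·32 + 1·-1 = 83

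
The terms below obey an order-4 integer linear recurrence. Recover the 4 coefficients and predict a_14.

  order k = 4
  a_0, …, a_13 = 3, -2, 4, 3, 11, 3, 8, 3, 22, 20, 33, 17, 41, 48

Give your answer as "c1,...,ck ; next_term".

  a_4 = 1·3 + 0·4 + -1·-2 + 2·3 = 11
  a_5 = 1·11 + 0·3 + -1·4 + 2·-2 = 3
  a_6 = 1·3 + 0·11 + -1·3 + 2·4 = 8
  a_7 = 1·8 + 0·3 + -1·11 + 2·3 = 3
  a_8 = 1·3 + 0·8 + -1·3 + 2·11 = 22
  a_9 = 1·22 + 0·3 + -1·8 + 2·3 = 20
  a_10 = 1·20 + 0·22 + -1·3 + 2·8 = 33
  a_11 = 1·33 + 0·20 + -1·22 + 2·3 = 17
  a_12 = 1·17 + 0·33 + -1·20 + 2·22 = 41
  a_13 = 1·41 + 0·17 + -1·33 + 2·20 = 48
  a_14 = 1·48 + 0·41 + -1·17 + 2·33 = 97

1,0,-1,2 ; 97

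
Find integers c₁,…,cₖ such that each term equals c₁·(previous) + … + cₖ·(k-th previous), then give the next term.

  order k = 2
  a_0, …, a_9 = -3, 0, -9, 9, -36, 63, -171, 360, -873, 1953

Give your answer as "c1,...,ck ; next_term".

-1,3 ; -4572

  a_2 = -1·0 + 3·-3 = -9
  a_3 = -1·-9 + 3·0 = 9
  a_4 = -1·9 + 3·-9 = -36
  a_5 = -1·-36 + 3·9 = 63
  a_6 = -1·63 + 3·-36 = -171
  a_7 = -1·-171 + 3·63 = 360
  a_8 = -1·360 + 3·-171 = -873
  a_9 = -1·-873 + 3·360 = 1953
  a_10 = -1·1953 + 3·-873 = -4572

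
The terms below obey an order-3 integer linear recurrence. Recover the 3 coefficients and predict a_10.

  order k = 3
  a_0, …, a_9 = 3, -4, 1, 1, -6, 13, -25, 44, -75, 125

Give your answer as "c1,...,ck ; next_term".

  a_3 = -2·1 + 0·-4 + 1·3 = 1
  a_4 = -2·1 + 0·1 + 1·-4 = -6
  a_5 = -2·-6 + 0·1 + 1·1 = 13
  a_6 = -2·13 + 0·-6 + 1·1 = -25
  a_7 = -2·-25 + 0·13 + 1·-6 = 44
  a_8 = -2·44 + 0·-25 + 1·13 = -75
  a_9 = -2·-75 + 0·44 + 1·-25 = 125
  a_10 = -2·125 + 0·-75 + 1·44 = -206

-2,0,1 ; -206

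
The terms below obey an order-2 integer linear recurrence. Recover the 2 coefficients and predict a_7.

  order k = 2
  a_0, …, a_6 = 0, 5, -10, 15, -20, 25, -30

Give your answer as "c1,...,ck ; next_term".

  a_2 = -2·5 + -1·0 = -10
  a_3 = -2·-10 + -1·5 = 15
  a_4 = -2·15 + -1·-10 = -20
  a_5 = -2·-20 + -1·15 = 25
  a_6 = -2·25 + -1·-20 = -30
  a_7 = -2·-30 + -1·25 = 35

-2,-1 ; 35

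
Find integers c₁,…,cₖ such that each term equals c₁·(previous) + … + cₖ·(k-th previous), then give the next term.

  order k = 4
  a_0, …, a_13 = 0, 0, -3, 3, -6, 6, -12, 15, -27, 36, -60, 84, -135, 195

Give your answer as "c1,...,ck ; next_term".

  a_4 = -1·3 + 1·-3 + 1·0 + 1·0 = -6
  a_5 = -1·-6 + 1·3 + 1·-3 + 1·0 = 6
  a_6 = -1·6 + 1·-6 + 1·3 + 1·-3 = -12
  a_7 = -1·-12 + 1·6 + 1·-6 + 1·3 = 15
  a_8 = -1·15 + 1·-12 + 1·6 + 1·-6 = -27
  a_9 = -1·-27 + 1·15 + 1·-12 + 1·6 = 36
  a_10 = -1·36 + 1·-27 + 1·15 + 1·-12 = -60
  a_11 = -1·-60 + 1·36 + 1·-27 + 1·15 = 84
  a_12 = -1·84 + 1·-60 + 1·36 + 1·-27 = -135
  a_13 = -1·-135 + 1·84 + 1·-60 + 1·36 = 195
  a_14 = -1·195 + 1·-135 + 1·84 + 1·-60 = -306

-1,1,1,1 ; -306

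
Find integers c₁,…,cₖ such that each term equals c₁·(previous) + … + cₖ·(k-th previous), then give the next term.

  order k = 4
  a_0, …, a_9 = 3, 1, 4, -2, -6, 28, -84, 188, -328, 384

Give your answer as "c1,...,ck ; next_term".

-3,-2,2,-2 ; 48

  a_4 = -3·-2 + -2·4 + 2·1 + -2·3 = -6
  a_5 = -3·-6 + -2·-2 + 2·4 + -2·1 = 28
  a_6 = -3·28 + -2·-6 + 2·-2 + -2·4 = -84
  a_7 = -3·-84 + -2·28 + 2·-6 + -2·-2 = 188
  a_8 = -3·188 + -2·-84 + 2·28 + -2·-6 = -328
  a_9 = -3·-328 + -2·188 + 2·-84 + -2·28 = 384
  a_10 = -3·384 + -2·-328 + 2·188 + -2·-84 = 48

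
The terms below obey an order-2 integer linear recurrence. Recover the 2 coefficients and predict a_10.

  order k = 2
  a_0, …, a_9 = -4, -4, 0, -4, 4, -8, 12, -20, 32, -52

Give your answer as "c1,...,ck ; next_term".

-1,1 ; 84

  a_2 = -1·-4 + 1·-4 = 0
  a_3 = -1·0 + 1·-4 = -4
  a_4 = -1·-4 + 1·0 = 4
  a_5 = -1·4 + 1·-4 = -8
  a_6 = -1·-8 + 1·4 = 12
  a_7 = -1·12 + 1·-8 = -20
  a_8 = -1·-20 + 1·12 = 32
  a_9 = -1·32 + 1·-20 = -52
  a_10 = -1·-52 + 1·32 = 84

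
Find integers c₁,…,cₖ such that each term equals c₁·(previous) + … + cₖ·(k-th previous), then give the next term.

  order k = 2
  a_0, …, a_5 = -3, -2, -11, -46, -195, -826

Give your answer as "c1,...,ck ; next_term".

4,1 ; -3499

  a_2 = 4·-2 + 1·-3 = -11
  a_3 = 4·-11 + 1·-2 = -46
  a_4 = 4·-46 + 1·-11 = -195
  a_5 = 4·-195 + 1·-46 = -826
  a_6 = 4·-826 + 1·-195 = -3499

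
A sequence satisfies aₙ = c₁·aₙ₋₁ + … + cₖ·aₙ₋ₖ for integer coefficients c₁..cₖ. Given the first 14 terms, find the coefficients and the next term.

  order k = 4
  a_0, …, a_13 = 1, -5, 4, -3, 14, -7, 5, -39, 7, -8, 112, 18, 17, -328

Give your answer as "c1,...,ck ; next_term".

0,0,-3,-1 ; -166

  a_4 = 0·-3 + 0·4 + -3·-5 + -1·1 = 14
  a_5 = 0·14 + 0·-3 + -3·4 + -1·-5 = -7
  a_6 = 0·-7 + 0·14 + -3·-3 + -1·4 = 5
  a_7 = 0·5 + 0·-7 + -3·14 + -1·-3 = -39
  a_8 = 0·-39 + 0·5 + -3·-7 + -1·14 = 7
  a_9 = 0·7 + 0·-39 + -3·5 + -1·-7 = -8
  a_10 = 0·-8 + 0·7 + -3·-39 + -1·5 = 112
  a_11 = 0·112 + 0·-8 + -3·7 + -1·-39 = 18
  a_12 = 0·18 + 0·112 + -3·-8 + -1·7 = 17
  a_13 = 0·17 + 0·18 + -3·112 + -1·-8 = -328
  a_14 = 0·-328 + 0·17 + -3·18 + -1·112 = -166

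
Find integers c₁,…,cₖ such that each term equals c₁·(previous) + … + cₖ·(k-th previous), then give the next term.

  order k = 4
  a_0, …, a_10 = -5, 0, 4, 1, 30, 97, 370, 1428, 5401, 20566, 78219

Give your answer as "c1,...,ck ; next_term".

  a_4 = 3·1 + 3·4 + 1·0 + -3·-5 = 30
  a_5 = 3·30 + 3·1 + 1·4 + -3·0 = 97
  a_6 = 3·97 + 3·30 + 1·1 + -3·4 = 370
  a_7 = 3·370 + 3·97 + 1·30 + -3·1 = 1428
  a_8 = 3·1428 + 3·370 + 1·97 + -3·30 = 5401
  a_9 = 3·5401 + 3·1428 + 1·370 + -3·97 = 20566
  a_10 = 3·20566 + 3·5401 + 1·1428 + -3·370 = 78219
  a_11 = 3·78219 + 3·20566 + 1·5401 + -3·1428 = 297472

3,3,1,-3 ; 297472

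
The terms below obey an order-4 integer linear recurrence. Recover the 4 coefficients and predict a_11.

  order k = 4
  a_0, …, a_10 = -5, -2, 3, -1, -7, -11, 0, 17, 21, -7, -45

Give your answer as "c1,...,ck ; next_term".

  a_4 = 1·-1 + -1·3 + -1·-2 + 1·-5 = -7
  a_5 = 1·-7 + -1·-1 + -1·3 + 1·-2 = -11
  a_6 = 1·-11 + -1·-7 + -1·-1 + 1·3 = 0
  a_7 = 1·0 + -1·-11 + -1·-7 + 1·-1 = 17
  a_8 = 1·17 + -1·0 + -1·-11 + 1·-7 = 21
  a_9 = 1·21 + -1·17 + -1·0 + 1·-11 = -7
  a_10 = 1·-7 + -1·21 + -1·17 + 1·0 = -45
  a_11 = 1·-45 + -1·-7 + -1·21 + 1·17 = -42

1,-1,-1,1 ; -42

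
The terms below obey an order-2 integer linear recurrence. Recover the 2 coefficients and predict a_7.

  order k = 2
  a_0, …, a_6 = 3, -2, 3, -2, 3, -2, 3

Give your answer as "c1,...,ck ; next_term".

0,1 ; -2

  a_2 = 0·-2 + 1·3 = 3
  a_3 = 0·3 + 1·-2 = -2
  a_4 = 0·-2 + 1·3 = 3
  a_5 = 0·3 + 1·-2 = -2
  a_6 = 0·-2 + 1·3 = 3
  a_7 = 0·3 + 1·-2 = -2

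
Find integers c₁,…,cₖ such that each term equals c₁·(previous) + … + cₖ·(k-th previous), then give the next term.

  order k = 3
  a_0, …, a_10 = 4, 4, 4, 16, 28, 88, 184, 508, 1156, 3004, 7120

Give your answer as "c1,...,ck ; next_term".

  a_3 = 1·4 + 4·4 + -1·4 = 16
  a_4 = 1·16 + 4·4 + -1·4 = 28
  a_5 = 1·28 + 4·16 + -1·4 = 88
  a_6 = 1·88 + 4·28 + -1·16 = 184
  a_7 = 1·184 + 4·88 + -1·28 = 508
  a_8 = 1·508 + 4·184 + -1·88 = 1156
  a_9 = 1·1156 + 4·508 + -1·184 = 3004
  a_10 = 1·3004 + 4·1156 + -1·508 = 7120
  a_11 = 1·7120 + 4·3004 + -1·1156 = 17980

1,4,-1 ; 17980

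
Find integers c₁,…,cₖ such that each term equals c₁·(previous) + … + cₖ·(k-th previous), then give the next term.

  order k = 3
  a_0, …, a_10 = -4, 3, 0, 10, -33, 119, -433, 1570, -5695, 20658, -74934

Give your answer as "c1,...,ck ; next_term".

  a_3 = -3·0 + 2·3 + -1·-4 = 10
  a_4 = -3·10 + 2·0 + -1·3 = -33
  a_5 = -3·-33 + 2·10 + -1·0 = 119
  a_6 = -3·119 + 2·-33 + -1·10 = -433
  a_7 = -3·-433 + 2·119 + -1·-33 = 1570
  a_8 = -3·1570 + 2·-433 + -1·119 = -5695
  a_9 = -3·-5695 + 2·1570 + -1·-433 = 20658
  a_10 = -3·20658 + 2·-5695 + -1·1570 = -74934
  a_11 = -3·-74934 + 2·20658 + -1·-5695 = 271813

-3,2,-1 ; 271813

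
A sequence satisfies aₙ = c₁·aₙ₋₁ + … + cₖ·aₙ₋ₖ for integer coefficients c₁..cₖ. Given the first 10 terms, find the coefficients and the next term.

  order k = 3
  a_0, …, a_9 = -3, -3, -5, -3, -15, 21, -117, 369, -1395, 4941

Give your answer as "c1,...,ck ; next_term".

-3,3,3 ; -17901

  a_3 = -3·-5 + 3·-3 + 3·-3 = -3
  a_4 = -3·-3 + 3·-5 + 3·-3 = -15
  a_5 = -3·-15 + 3·-3 + 3·-5 = 21
  a_6 = -3·21 + 3·-15 + 3·-3 = -117
  a_7 = -3·-117 + 3·21 + 3·-15 = 369
  a_8 = -3·369 + 3·-117 + 3·21 = -1395
  a_9 = -3·-1395 + 3·369 + 3·-117 = 4941
  a_10 = -3·4941 + 3·-1395 + 3·369 = -17901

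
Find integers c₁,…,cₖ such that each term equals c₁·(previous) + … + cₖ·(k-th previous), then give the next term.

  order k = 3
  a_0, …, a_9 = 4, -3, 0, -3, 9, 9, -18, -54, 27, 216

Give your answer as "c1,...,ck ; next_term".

0,-3,-3 ; 81

  a_3 = 0·0 + -3·-3 + -3·4 = -3
  a_4 = 0·-3 + -3·0 + -3·-3 = 9
  a_5 = 0·9 + -3·-3 + -3·0 = 9
  a_6 = 0·9 + -3·9 + -3·-3 = -18
  a_7 = 0·-18 + -3·9 + -3·9 = -54
  a_8 = 0·-54 + -3·-18 + -3·9 = 27
  a_9 = 0·27 + -3·-54 + -3·-18 = 216
  a_10 = 0·216 + -3·27 + -3·-54 = 81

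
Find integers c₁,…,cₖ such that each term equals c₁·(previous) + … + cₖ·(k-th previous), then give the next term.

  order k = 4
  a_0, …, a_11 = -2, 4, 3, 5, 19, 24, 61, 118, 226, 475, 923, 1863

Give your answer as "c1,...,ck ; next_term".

1,2,1,-2 ; 3732

  a_4 = 1·5 + 2·3 + 1·4 + -2·-2 = 19
  a_5 = 1·19 + 2·5 + 1·3 + -2·4 = 24
  a_6 = 1·24 + 2·19 + 1·5 + -2·3 = 61
  a_7 = 1·61 + 2·24 + 1·19 + -2·5 = 118
  a_8 = 1·118 + 2·61 + 1·24 + -2·19 = 226
  a_9 = 1·226 + 2·118 + 1·61 + -2·24 = 475
  a_10 = 1·475 + 2·226 + 1·118 + -2·61 = 923
  a_11 = 1·923 + 2·475 + 1·226 + -2·118 = 1863
  a_12 = 1·1863 + 2·923 + 1·475 + -2·226 = 3732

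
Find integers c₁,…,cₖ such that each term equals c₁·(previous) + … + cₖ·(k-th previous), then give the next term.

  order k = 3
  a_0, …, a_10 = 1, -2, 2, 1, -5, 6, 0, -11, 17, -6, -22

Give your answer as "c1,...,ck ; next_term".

-1,-1,1 ; 45

  a_3 = -1·2 + -1·-2 + 1·1 = 1
  a_4 = -1·1 + -1·2 + 1·-2 = -5
  a_5 = -1·-5 + -1·1 + 1·2 = 6
  a_6 = -1·6 + -1·-5 + 1·1 = 0
  a_7 = -1·0 + -1·6 + 1·-5 = -11
  a_8 = -1·-11 + -1·0 + 1·6 = 17
  a_9 = -1·17 + -1·-11 + 1·0 = -6
  a_10 = -1·-6 + -1·17 + 1·-11 = -22
  a_11 = -1·-22 + -1·-6 + 1·17 = 45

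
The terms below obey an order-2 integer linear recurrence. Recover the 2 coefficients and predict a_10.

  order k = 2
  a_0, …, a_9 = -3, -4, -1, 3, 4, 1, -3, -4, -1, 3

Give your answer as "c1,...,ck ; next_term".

  a_2 = 1·-4 + -1·-3 = -1
  a_3 = 1·-1 + -1·-4 = 3
  a_4 = 1·3 + -1·-1 = 4
  a_5 = 1·4 + -1·3 = 1
  a_6 = 1·1 + -1·4 = -3
  a_7 = 1·-3 + -1·1 = -4
  a_8 = 1·-4 + -1·-3 = -1
  a_9 = 1·-1 + -1·-4 = 3
  a_10 = 1·3 + -1·-1 = 4

1,-1 ; 4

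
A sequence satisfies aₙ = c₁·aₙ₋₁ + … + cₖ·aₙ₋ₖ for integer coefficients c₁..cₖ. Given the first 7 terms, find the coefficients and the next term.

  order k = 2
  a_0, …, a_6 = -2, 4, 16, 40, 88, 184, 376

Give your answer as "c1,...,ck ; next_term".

3,-2 ; 760

  a_2 = 3·4 + -2·-2 = 16
  a_3 = 3·16 + -2·4 = 40
  a_4 = 3·40 + -2·16 = 88
  a_5 = 3·88 + -2·40 = 184
  a_6 = 3·184 + -2·88 = 376
  a_7 = 3·376 + -2·184 = 760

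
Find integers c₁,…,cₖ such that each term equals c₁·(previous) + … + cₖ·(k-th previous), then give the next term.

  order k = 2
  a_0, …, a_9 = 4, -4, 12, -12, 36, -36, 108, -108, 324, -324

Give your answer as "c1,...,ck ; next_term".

  a_2 = 0·-4 + 3·4 = 12
  a_3 = 0·12 + 3·-4 = -12
  a_4 = 0·-12 + 3·12 = 36
  a_5 = 0·36 + 3·-12 = -36
  a_6 = 0·-36 + 3·36 = 108
  a_7 = 0·108 + 3·-36 = -108
  a_8 = 0·-108 + 3·108 = 324
  a_9 = 0·324 + 3·-108 = -324
  a_10 = 0·-324 + 3·324 = 972

0,3 ; 972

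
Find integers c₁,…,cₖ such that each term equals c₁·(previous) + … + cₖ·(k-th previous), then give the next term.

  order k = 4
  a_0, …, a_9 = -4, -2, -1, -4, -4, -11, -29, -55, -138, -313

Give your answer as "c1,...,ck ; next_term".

  a_4 = 1·-4 + 2·-1 + 3·-2 + -2·-4 = -4
  a_5 = 1·-4 + 2·-4 + 3·-1 + -2·-2 = -11
  a_6 = 1·-11 + 2·-4 + 3·-4 + -2·-1 = -29
  a_7 = 1·-29 + 2·-11 + 3·-4 + -2·-4 = -55
  a_8 = 1·-55 + 2·-29 + 3·-11 + -2·-4 = -138
  a_9 = 1·-138 + 2·-55 + 3·-29 + -2·-11 = -313
  a_10 = 1·-313 + 2·-138 + 3·-55 + -2·-29 = -696

1,2,3,-2 ; -696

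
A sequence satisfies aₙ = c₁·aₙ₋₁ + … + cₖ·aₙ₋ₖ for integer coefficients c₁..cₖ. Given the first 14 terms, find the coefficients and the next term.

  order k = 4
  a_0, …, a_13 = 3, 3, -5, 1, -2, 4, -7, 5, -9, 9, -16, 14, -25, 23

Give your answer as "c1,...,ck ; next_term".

0,1,0,1 ; -41

  a_4 = 0·1 + 1·-5 + 0·3 + 1·3 = -2
  a_5 = 0·-2 + 1·1 + 0·-5 + 1·3 = 4
  a_6 = 0·4 + 1·-2 + 0·1 + 1·-5 = -7
  a_7 = 0·-7 + 1·4 + 0·-2 + 1·1 = 5
  a_8 = 0·5 + 1·-7 + 0·4 + 1·-2 = -9
  a_9 = 0·-9 + 1·5 + 0·-7 + 1·4 = 9
  a_10 = 0·9 + 1·-9 + 0·5 + 1·-7 = -16
  a_11 = 0·-16 + 1·9 + 0·-9 + 1·5 = 14
  a_12 = 0·14 + 1·-16 + 0·9 + 1·-9 = -25
  a_13 = 0·-25 + 1·14 + 0·-16 + 1·9 = 23
  a_14 = 0·23 + 1·-25 + 0·14 + 1·-16 = -41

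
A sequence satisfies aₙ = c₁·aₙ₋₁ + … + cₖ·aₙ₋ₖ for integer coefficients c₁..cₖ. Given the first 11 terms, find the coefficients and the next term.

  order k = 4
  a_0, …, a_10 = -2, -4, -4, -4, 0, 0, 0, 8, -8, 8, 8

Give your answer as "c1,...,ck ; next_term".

  a_4 = -1·-4 + 0·-4 + 2·-4 + -2·-2 = 0
  a_5 = -1·0 + 0·-4 + 2·-4 + -2·-4 = 0
  a_6 = -1·0 + 0·0 + 2·-4 + -2·-4 = 0
  a_7 = -1·0 + 0·0 + 2·0 + -2·-4 = 8
  a_8 = -1·8 + 0·0 + 2·0 + -2·0 = -8
  a_9 = -1·-8 + 0·8 + 2·0 + -2·0 = 8
  a_10 = -1·8 + 0·-8 + 2·8 + -2·0 = 8
  a_11 = -1·8 + 0·8 + 2·-8 + -2·8 = -40

-1,0,2,-2 ; -40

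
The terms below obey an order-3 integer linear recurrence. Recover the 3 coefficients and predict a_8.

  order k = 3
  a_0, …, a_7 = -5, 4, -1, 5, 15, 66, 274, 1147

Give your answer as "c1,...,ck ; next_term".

  a_3 = 4·-1 + 1·4 + -1·-5 = 5
  a_4 = 4·5 + 1·-1 + -1·4 = 15
  a_5 = 4·15 + 1·5 + -1·-1 = 66
  a_6 = 4·66 + 1·15 + -1·5 = 274
  a_7 = 4·274 + 1·66 + -1·15 = 1147
  a_8 = 4·1147 + 1·274 + -1·66 = 4796

4,1,-1 ; 4796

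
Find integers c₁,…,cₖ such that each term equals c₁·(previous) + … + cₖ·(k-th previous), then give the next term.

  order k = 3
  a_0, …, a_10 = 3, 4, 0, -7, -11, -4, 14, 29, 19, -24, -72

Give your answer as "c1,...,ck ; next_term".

1,-1,-1 ; -67

  a_3 = 1·0 + -1·4 + -1·3 = -7
  a_4 = 1·-7 + -1·0 + -1·4 = -11
  a_5 = 1·-11 + -1·-7 + -1·0 = -4
  a_6 = 1·-4 + -1·-11 + -1·-7 = 14
  a_7 = 1·14 + -1·-4 + -1·-11 = 29
  a_8 = 1·29 + -1·14 + -1·-4 = 19
  a_9 = 1·19 + -1·29 + -1·14 = -24
  a_10 = 1·-24 + -1·19 + -1·29 = -72
  a_11 = 1·-72 + -1·-24 + -1·19 = -67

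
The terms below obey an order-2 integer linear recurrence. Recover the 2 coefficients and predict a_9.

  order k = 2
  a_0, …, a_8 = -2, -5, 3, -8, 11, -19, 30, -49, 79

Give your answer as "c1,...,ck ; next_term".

  a_2 = -1·-5 + 1·-2 = 3
  a_3 = -1·3 + 1·-5 = -8
  a_4 = -1·-8 + 1·3 = 11
  a_5 = -1·11 + 1·-8 = -19
  a_6 = -1·-19 + 1·11 = 30
  a_7 = -1·30 + 1·-19 = -49
  a_8 = -1·-49 + 1·30 = 79
  a_9 = -1·79 + 1·-49 = -128

-1,1 ; -128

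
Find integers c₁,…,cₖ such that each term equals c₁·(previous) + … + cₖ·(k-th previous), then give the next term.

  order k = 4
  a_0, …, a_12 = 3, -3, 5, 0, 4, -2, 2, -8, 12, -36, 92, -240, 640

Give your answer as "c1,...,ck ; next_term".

  a_4 = -2·0 + 2·5 + 0·-3 + -2·3 = 4
  a_5 = -2·4 + 2·0 + 0·5 + -2·-3 = -2
  a_6 = -2·-2 + 2·4 + 0·0 + -2·5 = 2
  a_7 = -2·2 + 2·-2 + 0·4 + -2·0 = -8
  a_8 = -2·-8 + 2·2 + 0·-2 + -2·4 = 12
  a_9 = -2·12 + 2·-8 + 0·2 + -2·-2 = -36
  a_10 = -2·-36 + 2·12 + 0·-8 + -2·2 = 92
  a_11 = -2·92 + 2·-36 + 0·12 + -2·-8 = -240
  a_12 = -2·-240 + 2·92 + 0·-36 + -2·12 = 640
  a_13 = -2·640 + 2·-240 + 0·92 + -2·-36 = -1688

-2,2,0,-2 ; -1688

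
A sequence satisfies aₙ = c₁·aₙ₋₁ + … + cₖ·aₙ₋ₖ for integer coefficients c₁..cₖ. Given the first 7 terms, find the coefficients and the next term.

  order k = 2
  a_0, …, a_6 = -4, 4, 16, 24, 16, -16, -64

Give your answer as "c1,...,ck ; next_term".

  a_2 = 2·4 + -2·-4 = 16
  a_3 = 2·16 + -2·4 = 24
  a_4 = 2·24 + -2·16 = 16
  a_5 = 2·16 + -2·24 = -16
  a_6 = 2·-16 + -2·16 = -64
  a_7 = 2·-64 + -2·-16 = -96

2,-2 ; -96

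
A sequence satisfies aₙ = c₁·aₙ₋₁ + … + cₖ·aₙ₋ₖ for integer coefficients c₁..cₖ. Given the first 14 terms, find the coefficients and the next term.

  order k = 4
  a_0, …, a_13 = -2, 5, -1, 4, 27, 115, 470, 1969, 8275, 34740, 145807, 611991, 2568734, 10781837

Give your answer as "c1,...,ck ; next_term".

  a_4 = 4·4 + 0·-1 + 3·5 + 2·-2 = 27
  a_5 = 4·27 + 0·4 + 3·-1 + 2·5 = 115
  a_6 = 4·115 + 0·27 + 3·4 + 2·-1 = 470
  a_7 = 4·470 + 0·115 + 3·27 + 2·4 = 1969
  a_8 = 4·1969 + 0·470 + 3·115 + 2·27 = 8275
  a_9 = 4·8275 + 0·1969 + 3·470 + 2·115 = 34740
  a_10 = 4·34740 + 0·8275 + 3·1969 + 2·470 = 145807
  a_11 = 4·145807 + 0·34740 + 3·8275 + 2·1969 = 611991
  a_12 = 4·611991 + 0·145807 + 3·34740 + 2·8275 = 2568734
  a_13 = 4·2568734 + 0·611991 + 3·145807 + 2·34740 = 10781837
  a_14 = 4·10781837 + 0·2568734 + 3·611991 + 2·145807 = 45254935

4,0,3,2 ; 45254935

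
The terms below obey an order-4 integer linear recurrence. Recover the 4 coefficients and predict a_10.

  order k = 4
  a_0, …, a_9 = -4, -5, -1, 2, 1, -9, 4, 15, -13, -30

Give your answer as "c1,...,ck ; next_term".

  a_4 = -1·2 + -2·-1 + -1·-5 + 1·-4 = 1
  a_5 = -1·1 + -2·2 + -1·-1 + 1·-5 = -9
  a_6 = -1·-9 + -2·1 + -1·2 + 1·-1 = 4
  a_7 = -1·4 + -2·-9 + -1·1 + 1·2 = 15
  a_8 = -1·15 + -2·4 + -1·-9 + 1·1 = -13
  a_9 = -1·-13 + -2·15 + -1·4 + 1·-9 = -30
  a_10 = -1·-30 + -2·-13 + -1·15 + 1·4 = 45

-1,-2,-1,1 ; 45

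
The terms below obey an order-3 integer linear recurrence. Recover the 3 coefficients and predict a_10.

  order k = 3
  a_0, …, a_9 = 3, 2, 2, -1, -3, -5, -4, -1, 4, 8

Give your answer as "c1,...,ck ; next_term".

1,0,-1 ; 9

  a_3 = 1·2 + 0·2 + -1·3 = -1
  a_4 = 1·-1 + 0·2 + -1·2 = -3
  a_5 = 1·-3 + 0·-1 + -1·2 = -5
  a_6 = 1·-5 + 0·-3 + -1·-1 = -4
  a_7 = 1·-4 + 0·-5 + -1·-3 = -1
  a_8 = 1·-1 + 0·-4 + -1·-5 = 4
  a_9 = 1·4 + 0·-1 + -1·-4 = 8
  a_10 = 1·8 + 0·4 + -1·-1 = 9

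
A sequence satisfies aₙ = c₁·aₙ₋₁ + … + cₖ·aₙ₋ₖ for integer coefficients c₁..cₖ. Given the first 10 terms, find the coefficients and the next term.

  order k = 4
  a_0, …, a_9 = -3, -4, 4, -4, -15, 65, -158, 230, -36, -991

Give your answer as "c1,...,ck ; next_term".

  a_4 = -3·-4 + -3·4 + 3·-4 + 1·-3 = -15
  a_5 = -3·-15 + -3·-4 + 3·4 + 1·-4 = 65
  a_6 = -3·65 + -3·-15 + 3·-4 + 1·4 = -158
  a_7 = -3·-158 + -3·65 + 3·-15 + 1·-4 = 230
  a_8 = -3·230 + -3·-158 + 3·65 + 1·-15 = -36
  a_9 = -3·-36 + -3·230 + 3·-158 + 1·65 = -991
  a_10 = -3·-991 + -3·-36 + 3·230 + 1·-158 = 3613

-3,-3,3,1 ; 3613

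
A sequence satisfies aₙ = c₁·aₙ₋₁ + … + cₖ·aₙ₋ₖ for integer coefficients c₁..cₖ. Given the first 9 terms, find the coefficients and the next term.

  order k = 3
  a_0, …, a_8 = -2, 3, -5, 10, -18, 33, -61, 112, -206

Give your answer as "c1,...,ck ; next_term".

  a_3 = -1·-5 + 1·3 + -1·-2 = 10
  a_4 = -1·10 + 1·-5 + -1·3 = -18
  a_5 = -1·-18 + 1·10 + -1·-5 = 33
  a_6 = -1·33 + 1·-18 + -1·10 = -61
  a_7 = -1·-61 + 1·33 + -1·-18 = 112
  a_8 = -1·112 + 1·-61 + -1·33 = -206
  a_9 = -1·-206 + 1·112 + -1·-61 = 379

-1,1,-1 ; 379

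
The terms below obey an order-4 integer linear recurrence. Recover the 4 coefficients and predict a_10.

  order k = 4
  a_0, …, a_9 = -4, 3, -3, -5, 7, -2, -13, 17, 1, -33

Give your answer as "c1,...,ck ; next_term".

-1,-1,1,1 ; 36

  a_4 = -1·-5 + -1·-3 + 1·3 + 1·-4 = 7
  a_5 = -1·7 + -1·-5 + 1·-3 + 1·3 = -2
  a_6 = -1·-2 + -1·7 + 1·-5 + 1·-3 = -13
  a_7 = -1·-13 + -1·-2 + 1·7 + 1·-5 = 17
  a_8 = -1·17 + -1·-13 + 1·-2 + 1·7 = 1
  a_9 = -1·1 + -1·17 + 1·-13 + 1·-2 = -33
  a_10 = -1·-33 + -1·1 + 1·17 + 1·-13 = 36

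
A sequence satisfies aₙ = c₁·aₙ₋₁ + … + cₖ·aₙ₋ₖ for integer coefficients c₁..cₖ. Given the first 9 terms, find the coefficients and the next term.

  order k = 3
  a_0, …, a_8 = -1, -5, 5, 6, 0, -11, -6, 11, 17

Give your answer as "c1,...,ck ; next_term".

  a_3 = 0·5 + -1·-5 + -1·-1 = 6
  a_4 = 0·6 + -1·5 + -1·-5 = 0
  a_5 = 0·0 + -1·6 + -1·5 = -11
  a_6 = 0·-11 + -1·0 + -1·6 = -6
  a_7 = 0·-6 + -1·-11 + -1·0 = 11
  a_8 = 0·11 + -1·-6 + -1·-11 = 17
  a_9 = 0·17 + -1·11 + -1·-6 = -5

0,-1,-1 ; -5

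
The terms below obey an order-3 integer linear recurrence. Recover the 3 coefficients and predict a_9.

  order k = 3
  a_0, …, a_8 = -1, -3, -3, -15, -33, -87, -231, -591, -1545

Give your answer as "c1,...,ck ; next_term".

1,3,3 ; -4011

  a_3 = 1·-3 + 3·-3 + 3·-1 = -15
  a_4 = 1·-15 + 3·-3 + 3·-3 = -33
  a_5 = 1·-33 + 3·-15 + 3·-3 = -87
  a_6 = 1·-87 + 3·-33 + 3·-15 = -231
  a_7 = 1·-231 + 3·-87 + 3·-33 = -591
  a_8 = 1·-591 + 3·-231 + 3·-87 = -1545
  a_9 = 1·-1545 + 3·-591 + 3·-231 = -4011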